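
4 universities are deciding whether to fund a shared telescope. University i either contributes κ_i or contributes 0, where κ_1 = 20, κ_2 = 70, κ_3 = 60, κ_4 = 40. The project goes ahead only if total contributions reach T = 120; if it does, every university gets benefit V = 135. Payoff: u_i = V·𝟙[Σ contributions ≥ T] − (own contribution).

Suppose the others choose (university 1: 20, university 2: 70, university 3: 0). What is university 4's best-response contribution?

40

Others' total = 90. Contributing 40 brings total to 130 ≥ 120: gain V − κ_4 = 95.
Best response: 40.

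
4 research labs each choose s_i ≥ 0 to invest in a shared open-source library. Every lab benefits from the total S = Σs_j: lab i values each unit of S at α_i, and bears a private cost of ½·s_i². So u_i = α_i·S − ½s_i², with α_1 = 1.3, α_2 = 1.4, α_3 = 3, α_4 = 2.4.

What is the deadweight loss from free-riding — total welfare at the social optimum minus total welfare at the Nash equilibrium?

Lab i's FOC: ∂u_i/∂s_i = α_i − s_i = 0, so s_i* = α_i.
NE contributions = (1.3, 1.4, 3, 2.4); S = 8.1.
W^NE = (Σα)·S − ½Σα_i² = 8.1² − ½·18.41 = 56.405.
Planner sets s_i = Σα_j = 8.1 for every i, so S^SO = 4·8.1 = 32.4.
W^SO = (Σα)·S^SO − ½·4·(Σα)² = (4/2)·8.1² = 131.22.
Deadweight loss = W^SO − W^NE = 74.815.

74.815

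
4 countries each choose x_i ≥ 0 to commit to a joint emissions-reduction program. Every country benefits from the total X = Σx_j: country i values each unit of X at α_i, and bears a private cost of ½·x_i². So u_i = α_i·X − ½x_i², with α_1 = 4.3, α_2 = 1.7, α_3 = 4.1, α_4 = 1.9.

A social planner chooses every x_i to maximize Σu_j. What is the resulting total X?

Planner FOC: ∂(Σu_j)/∂x_i = (Σα_j) − x_i = 0, so x_i^SO = Σα_j = 12 for every i; X^SO = 48.

48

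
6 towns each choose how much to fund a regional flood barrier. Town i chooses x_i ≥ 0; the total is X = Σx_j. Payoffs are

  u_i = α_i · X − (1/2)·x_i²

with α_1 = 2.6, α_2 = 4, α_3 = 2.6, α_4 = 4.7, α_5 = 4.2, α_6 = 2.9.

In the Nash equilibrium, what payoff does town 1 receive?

51.22

Town i's FOC: ∂u_i/∂x_i = α_i − x_i = 0, so x_i* = α_i.
NE contributions = (2.6, 4, 2.6, 4.7, 4.2, 2.9); X = 21.
u_1 = α_1·X − ½·(x_1)² = 2.6·21 − ½·2.6² = 51.22.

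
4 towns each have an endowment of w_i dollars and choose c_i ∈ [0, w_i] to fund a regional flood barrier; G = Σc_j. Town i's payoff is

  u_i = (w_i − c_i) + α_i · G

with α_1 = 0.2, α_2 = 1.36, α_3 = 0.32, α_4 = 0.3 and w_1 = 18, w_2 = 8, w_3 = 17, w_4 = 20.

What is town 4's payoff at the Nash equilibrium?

∂u_i/∂c_i = α_i − 1, so town i contributes w_i if α_i > 1, else 0.
α_i > 1 for i ∈ {2}; NE contributions (0, 8, 0, 0), G = 8.
u_4 = (20 − 0) + 0.3·8 = 22.4.

22.4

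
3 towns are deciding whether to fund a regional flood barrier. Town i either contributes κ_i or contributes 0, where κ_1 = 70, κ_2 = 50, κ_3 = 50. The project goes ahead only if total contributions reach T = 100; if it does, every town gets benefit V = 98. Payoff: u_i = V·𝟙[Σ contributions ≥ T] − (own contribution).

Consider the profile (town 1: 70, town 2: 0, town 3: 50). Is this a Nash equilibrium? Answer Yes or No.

Total = 120 ≥ 100: provided.
Town 1 (pledges 70, payoff 28): dropping to 0 → total 50, payoff 0. No gain.
Town 2 (pledges 0, payoff 98): pledging 50 → total 170, payoff 48. No gain.
Town 3 (pledges 50, payoff 48): dropping to 0 → total 70, payoff 0. No gain.

Yes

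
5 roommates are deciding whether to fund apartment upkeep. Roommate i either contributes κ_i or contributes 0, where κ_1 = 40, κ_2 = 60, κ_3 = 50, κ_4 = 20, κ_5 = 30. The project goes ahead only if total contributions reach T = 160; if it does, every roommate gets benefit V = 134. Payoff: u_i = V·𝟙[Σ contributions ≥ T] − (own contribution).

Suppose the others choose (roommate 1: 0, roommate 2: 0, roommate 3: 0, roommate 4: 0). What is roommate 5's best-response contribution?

0

Others' total = 0. Even contributing 30 gives 30 < 160: no benefit either way.
Best response: 0.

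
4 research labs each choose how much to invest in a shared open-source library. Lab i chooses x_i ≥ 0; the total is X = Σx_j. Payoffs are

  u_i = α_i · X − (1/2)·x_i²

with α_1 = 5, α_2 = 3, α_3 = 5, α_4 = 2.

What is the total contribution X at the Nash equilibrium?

Lab i's FOC: ∂u_i/∂x_i = α_i − x_i = 0, so x_i* = α_i.
NE contributions = (5, 3, 5, 2); X = 15.

15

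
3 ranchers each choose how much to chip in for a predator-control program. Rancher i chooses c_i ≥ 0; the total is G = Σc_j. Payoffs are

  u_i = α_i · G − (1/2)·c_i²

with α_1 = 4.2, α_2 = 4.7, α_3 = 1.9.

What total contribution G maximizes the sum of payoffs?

Planner FOC: ∂(Σu_j)/∂c_i = (Σα_j) − c_i = 0, so c_i^SO = Σα_j = 10.8 for every i; G^SO = 32.4.

32.4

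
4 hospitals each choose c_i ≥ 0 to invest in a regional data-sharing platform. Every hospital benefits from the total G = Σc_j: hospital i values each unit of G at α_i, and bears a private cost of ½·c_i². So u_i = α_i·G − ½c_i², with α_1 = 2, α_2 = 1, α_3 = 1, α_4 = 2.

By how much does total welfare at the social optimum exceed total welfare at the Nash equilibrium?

41

Hospital i's FOC: ∂u_i/∂c_i = α_i − c_i = 0, so c_i* = α_i.
NE contributions = (2, 1, 1, 2); G = 6.
W^NE = (Σα)·G − ½Σα_i² = 6² − ½·10 = 31.
Planner sets c_i = Σα_j = 6 for every i, so G^SO = 4·6 = 24.
W^SO = (Σα)·G^SO − ½·4·(Σα)² = (4/2)·6² = 72.
Deadweight loss = W^SO − W^NE = 41.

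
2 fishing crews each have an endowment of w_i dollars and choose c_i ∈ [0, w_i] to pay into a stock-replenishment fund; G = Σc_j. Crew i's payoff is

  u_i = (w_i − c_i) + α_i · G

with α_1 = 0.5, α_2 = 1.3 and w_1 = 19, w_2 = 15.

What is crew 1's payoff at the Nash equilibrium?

∂u_i/∂c_i = α_i − 1, so crew i contributes w_i if α_i > 1, else 0.
α_i > 1 for i ∈ {2}; NE contributions (0, 15), G = 15.
u_1 = (19 − 0) + 0.5·15 = 26.5.

26.5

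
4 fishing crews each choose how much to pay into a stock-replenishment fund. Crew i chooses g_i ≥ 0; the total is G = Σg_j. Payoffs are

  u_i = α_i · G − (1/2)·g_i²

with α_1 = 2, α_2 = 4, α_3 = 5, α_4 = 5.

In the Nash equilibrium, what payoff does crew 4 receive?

67.5

Crew i's FOC: ∂u_i/∂g_i = α_i − g_i = 0, so g_i* = α_i.
NE contributions = (2, 4, 5, 5); G = 16.
u_4 = α_4·G − ½·(g_4)² = 5·16 − ½·5² = 67.5.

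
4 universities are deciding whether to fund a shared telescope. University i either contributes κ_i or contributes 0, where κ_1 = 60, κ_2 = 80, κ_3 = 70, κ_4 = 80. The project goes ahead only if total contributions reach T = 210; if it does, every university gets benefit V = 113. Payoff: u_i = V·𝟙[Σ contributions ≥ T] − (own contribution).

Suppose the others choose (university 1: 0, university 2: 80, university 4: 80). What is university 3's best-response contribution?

Others' total = 160. Contributing 70 brings total to 230 ≥ 210: gain V − κ_3 = 43.
Best response: 70.

70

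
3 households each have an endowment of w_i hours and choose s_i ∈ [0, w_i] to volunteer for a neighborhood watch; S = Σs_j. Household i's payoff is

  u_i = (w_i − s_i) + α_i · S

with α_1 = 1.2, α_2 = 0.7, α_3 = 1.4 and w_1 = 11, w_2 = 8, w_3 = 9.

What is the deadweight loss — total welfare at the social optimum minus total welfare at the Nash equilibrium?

∂u_i/∂s_i = α_i − 1, so household i contributes w_i if α_i > 1, else 0.
α_i > 1 for i ∈ {1, 3}; NE contributions (11, 0, 9), S = 20.
W^NE = Σw_i − S^NE + (Σα_i)·S^NE = 28 + 2.3·20 = 74.
Planner: ∂(Σu_j)/∂s_i = Σα_j − 1 = 2.3 > 0, so everyone contributes w_i; S^SO = 28, W^SO = 28 + 2.3·28 = 92.4.
Deadweight loss = 18.4.

18.4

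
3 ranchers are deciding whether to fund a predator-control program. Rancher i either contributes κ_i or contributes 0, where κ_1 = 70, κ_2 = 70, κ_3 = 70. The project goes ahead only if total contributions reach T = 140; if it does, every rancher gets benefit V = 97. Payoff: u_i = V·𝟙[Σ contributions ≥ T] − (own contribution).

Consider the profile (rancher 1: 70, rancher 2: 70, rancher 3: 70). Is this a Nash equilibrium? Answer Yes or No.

Total = 210 ≥ 140: provided.
Rancher 1 (pledges 70, payoff 27): dropping to 0 → total 140, payoff 97. Profitable deviation.

No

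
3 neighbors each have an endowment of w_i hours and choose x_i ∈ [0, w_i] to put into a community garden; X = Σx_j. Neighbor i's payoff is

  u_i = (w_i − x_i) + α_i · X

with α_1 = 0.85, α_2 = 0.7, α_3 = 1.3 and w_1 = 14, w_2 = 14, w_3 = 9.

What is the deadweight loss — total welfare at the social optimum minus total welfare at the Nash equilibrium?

∂u_i/∂x_i = α_i − 1, so neighbor i contributes w_i if α_i > 1, else 0.
α_i > 1 for i ∈ {3}; NE contributions (0, 0, 9), X = 9.
W^NE = Σw_i − X^NE + (Σα_i)·X^NE = 37 + 1.85·9 = 53.65.
Planner: ∂(Σu_j)/∂x_i = Σα_j − 1 = 1.85 > 0, so everyone contributes w_i; X^SO = 37, W^SO = 37 + 1.85·37 = 105.45.
Deadweight loss = 51.8.

51.8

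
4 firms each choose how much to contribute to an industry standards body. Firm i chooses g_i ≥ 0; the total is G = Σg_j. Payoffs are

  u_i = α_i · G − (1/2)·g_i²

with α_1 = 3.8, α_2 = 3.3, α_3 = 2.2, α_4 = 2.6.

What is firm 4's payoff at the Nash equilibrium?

Firm i's FOC: ∂u_i/∂g_i = α_i − g_i = 0, so g_i* = α_i.
NE contributions = (3.8, 3.3, 2.2, 2.6); G = 11.9.
u_4 = α_4·G − ½·(g_4)² = 2.6·11.9 − ½·2.6² = 27.56.

27.56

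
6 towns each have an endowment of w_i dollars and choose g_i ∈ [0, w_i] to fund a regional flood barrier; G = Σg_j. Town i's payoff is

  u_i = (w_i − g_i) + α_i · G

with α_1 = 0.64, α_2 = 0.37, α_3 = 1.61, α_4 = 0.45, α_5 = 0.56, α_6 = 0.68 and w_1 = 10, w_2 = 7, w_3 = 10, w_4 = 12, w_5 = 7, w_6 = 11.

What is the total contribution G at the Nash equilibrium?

∂u_i/∂g_i = α_i − 1, so town i contributes w_i if α_i > 1, else 0.
α_i > 1 for i ∈ {3}; NE contributions (0, 0, 10, 0, 0, 0), G = 10.

10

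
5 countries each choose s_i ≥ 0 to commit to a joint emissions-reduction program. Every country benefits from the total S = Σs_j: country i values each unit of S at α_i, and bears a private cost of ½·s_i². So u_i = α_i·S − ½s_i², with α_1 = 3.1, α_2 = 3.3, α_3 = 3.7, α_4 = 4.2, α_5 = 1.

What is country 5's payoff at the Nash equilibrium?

Country i's FOC: ∂u_i/∂s_i = α_i − s_i = 0, so s_i* = α_i.
NE contributions = (3.1, 3.3, 3.7, 4.2, 1); S = 15.3.
u_5 = α_5·S − ½·(s_5)² = 1·15.3 − ½·1² = 14.8.

14.8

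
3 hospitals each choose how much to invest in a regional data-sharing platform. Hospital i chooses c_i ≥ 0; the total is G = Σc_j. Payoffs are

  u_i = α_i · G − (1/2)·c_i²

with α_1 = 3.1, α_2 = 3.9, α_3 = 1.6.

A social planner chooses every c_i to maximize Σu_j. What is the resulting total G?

Planner FOC: ∂(Σu_j)/∂c_i = (Σα_j) − c_i = 0, so c_i^SO = Σα_j = 8.6 for every i; G^SO = 25.8.

25.8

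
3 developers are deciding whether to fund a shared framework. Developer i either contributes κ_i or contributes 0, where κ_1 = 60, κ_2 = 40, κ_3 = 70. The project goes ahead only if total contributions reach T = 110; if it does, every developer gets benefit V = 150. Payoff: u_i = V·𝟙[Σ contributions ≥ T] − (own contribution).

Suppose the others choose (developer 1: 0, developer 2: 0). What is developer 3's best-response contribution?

Others' total = 0. Even contributing 70 gives 70 < 110: no benefit either way.
Best response: 0.

0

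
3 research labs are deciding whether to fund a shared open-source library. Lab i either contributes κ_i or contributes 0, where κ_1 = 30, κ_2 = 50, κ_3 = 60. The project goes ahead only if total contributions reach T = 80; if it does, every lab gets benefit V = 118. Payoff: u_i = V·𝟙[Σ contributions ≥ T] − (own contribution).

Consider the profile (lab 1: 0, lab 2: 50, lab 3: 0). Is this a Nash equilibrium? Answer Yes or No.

No

Total = 50 < 80: not provided.
Lab 1 (pledges 0, payoff 0): pledging 30 → total 80, payoff 88. Profitable deviation.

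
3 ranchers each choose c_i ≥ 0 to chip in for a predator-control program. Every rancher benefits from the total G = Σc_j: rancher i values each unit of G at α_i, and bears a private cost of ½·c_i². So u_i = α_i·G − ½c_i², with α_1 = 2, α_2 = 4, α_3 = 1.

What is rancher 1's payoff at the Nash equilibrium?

12

Rancher i's FOC: ∂u_i/∂c_i = α_i − c_i = 0, so c_i* = α_i.
NE contributions = (2, 4, 1); G = 7.
u_1 = α_1·G − ½·(c_1)² = 2·7 − ½·2² = 12.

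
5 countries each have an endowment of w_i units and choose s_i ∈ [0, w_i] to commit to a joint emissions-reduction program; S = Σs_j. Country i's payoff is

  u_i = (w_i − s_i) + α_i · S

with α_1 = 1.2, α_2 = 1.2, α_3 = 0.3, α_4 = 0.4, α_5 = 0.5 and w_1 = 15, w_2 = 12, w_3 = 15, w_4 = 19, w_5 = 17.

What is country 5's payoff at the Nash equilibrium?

30.5

∂u_i/∂s_i = α_i − 1, so country i contributes w_i if α_i > 1, else 0.
α_i > 1 for i ∈ {1, 2}; NE contributions (15, 12, 0, 0, 0), S = 27.
u_5 = (17 − 0) + 0.5·27 = 30.5.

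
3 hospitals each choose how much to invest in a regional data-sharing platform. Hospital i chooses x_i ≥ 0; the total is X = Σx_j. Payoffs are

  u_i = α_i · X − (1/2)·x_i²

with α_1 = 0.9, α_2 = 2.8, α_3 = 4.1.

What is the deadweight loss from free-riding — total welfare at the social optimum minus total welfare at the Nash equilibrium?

43.15

Hospital i's FOC: ∂u_i/∂x_i = α_i − x_i = 0, so x_i* = α_i.
NE contributions = (0.9, 2.8, 4.1); X = 7.8.
W^NE = (Σα)·X − ½Σα_i² = 7.8² − ½·25.46 = 48.11.
Planner sets x_i = Σα_j = 7.8 for every i, so X^SO = 3·7.8 = 23.4.
W^SO = (Σα)·X^SO − ½·3·(Σα)² = (3/2)·7.8² = 91.26.
Deadweight loss = W^SO − W^NE = 43.15.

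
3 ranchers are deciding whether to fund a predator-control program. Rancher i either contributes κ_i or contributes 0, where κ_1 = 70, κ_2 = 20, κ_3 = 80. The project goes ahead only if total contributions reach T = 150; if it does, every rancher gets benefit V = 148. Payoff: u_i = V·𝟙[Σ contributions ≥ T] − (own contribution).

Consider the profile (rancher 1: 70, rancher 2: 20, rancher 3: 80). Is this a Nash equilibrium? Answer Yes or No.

Total = 170 ≥ 150: provided.
Rancher 1 (pledges 70, payoff 78): dropping to 0 → total 100, payoff 0. No gain.
Rancher 2 (pledges 20, payoff 128): dropping to 0 → total 150, payoff 148. Profitable deviation.

No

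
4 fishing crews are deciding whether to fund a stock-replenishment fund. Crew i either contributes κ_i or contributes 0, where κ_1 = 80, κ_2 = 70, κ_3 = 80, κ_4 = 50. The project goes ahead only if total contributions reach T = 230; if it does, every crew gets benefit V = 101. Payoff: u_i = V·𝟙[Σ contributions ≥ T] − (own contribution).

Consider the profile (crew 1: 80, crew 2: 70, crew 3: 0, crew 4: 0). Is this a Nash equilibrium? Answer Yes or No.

Total = 150 < 230: not provided.
Crew 1 (pledges 80, payoff -80): dropping to 0 → total 70, payoff 0. Profitable deviation.

No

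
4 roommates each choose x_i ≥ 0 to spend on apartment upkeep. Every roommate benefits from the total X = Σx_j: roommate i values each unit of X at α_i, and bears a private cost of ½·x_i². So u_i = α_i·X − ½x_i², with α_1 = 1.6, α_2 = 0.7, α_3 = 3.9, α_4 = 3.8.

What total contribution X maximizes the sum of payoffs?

40

Planner FOC: ∂(Σu_j)/∂x_i = (Σα_j) − x_i = 0, so x_i^SO = Σα_j = 10 for every i; X^SO = 40.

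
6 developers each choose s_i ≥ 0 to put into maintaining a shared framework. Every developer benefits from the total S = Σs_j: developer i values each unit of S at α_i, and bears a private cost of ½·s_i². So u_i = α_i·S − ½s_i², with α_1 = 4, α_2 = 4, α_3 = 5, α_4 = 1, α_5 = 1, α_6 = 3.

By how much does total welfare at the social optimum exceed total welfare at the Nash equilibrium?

682

Developer i's FOC: ∂u_i/∂s_i = α_i − s_i = 0, so s_i* = α_i.
NE contributions = (4, 4, 5, 1, 1, 3); S = 18.
W^NE = (Σα)·S − ½Σα_i² = 18² − ½·68 = 290.
Planner sets s_i = Σα_j = 18 for every i, so S^SO = 6·18 = 108.
W^SO = (Σα)·S^SO − ½·6·(Σα)² = (6/2)·18² = 972.
Deadweight loss = W^SO − W^NE = 682.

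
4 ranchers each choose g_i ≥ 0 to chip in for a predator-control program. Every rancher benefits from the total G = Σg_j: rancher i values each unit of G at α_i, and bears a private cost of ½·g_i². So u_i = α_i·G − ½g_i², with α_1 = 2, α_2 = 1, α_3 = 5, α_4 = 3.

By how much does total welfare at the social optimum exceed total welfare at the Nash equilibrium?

140.5

Rancher i's FOC: ∂u_i/∂g_i = α_i − g_i = 0, so g_i* = α_i.
NE contributions = (2, 1, 5, 3); G = 11.
W^NE = (Σα)·G − ½Σα_i² = 11² − ½·39 = 101.5.
Planner sets g_i = Σα_j = 11 for every i, so G^SO = 4·11 = 44.
W^SO = (Σα)·G^SO − ½·4·(Σα)² = (4/2)·11² = 242.
Deadweight loss = W^SO − W^NE = 140.5.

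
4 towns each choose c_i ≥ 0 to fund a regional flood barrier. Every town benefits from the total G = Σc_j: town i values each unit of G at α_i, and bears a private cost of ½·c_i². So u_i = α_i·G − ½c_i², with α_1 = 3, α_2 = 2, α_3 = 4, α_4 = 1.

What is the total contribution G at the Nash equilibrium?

Town i's FOC: ∂u_i/∂c_i = α_i − c_i = 0, so c_i* = α_i.
NE contributions = (3, 2, 4, 1); G = 10.

10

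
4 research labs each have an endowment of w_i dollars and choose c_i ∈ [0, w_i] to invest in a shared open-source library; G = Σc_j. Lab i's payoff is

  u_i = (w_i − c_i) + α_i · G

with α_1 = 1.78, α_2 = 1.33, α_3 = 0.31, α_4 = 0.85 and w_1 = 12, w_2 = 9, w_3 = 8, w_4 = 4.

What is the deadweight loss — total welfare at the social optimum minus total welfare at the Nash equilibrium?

39.24

∂u_i/∂c_i = α_i − 1, so lab i contributes w_i if α_i > 1, else 0.
α_i > 1 for i ∈ {1, 2}; NE contributions (12, 9, 0, 0), G = 21.
W^NE = Σw_i − G^NE + (Σα_i)·G^NE = 33 + 3.27·21 = 101.67.
Planner: ∂(Σu_j)/∂c_i = Σα_j − 1 = 3.27 > 0, so everyone contributes w_i; G^SO = 33, W^SO = 33 + 3.27·33 = 140.91.
Deadweight loss = 39.24.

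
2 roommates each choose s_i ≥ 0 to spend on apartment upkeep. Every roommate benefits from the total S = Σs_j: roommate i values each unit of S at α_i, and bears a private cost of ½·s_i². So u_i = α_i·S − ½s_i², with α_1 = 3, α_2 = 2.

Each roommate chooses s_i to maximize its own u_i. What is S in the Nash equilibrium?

5

Roommate i's FOC: ∂u_i/∂s_i = α_i − s_i = 0, so s_i* = α_i.
NE contributions = (3, 2); S = 5.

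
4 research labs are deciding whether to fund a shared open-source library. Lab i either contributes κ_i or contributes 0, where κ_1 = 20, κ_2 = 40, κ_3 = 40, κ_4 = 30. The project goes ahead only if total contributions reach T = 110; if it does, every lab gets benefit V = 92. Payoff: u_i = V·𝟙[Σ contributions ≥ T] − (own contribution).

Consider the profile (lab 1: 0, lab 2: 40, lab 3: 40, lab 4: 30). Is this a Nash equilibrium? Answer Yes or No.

Total = 110 ≥ 110: provided.
Lab 1 (pledges 0, payoff 92): pledging 20 → total 130, payoff 72. No gain.
Lab 2 (pledges 40, payoff 52): dropping to 0 → total 70, payoff 0. No gain.
Lab 3 (pledges 40, payoff 52): dropping to 0 → total 70, payoff 0. No gain.
Lab 4 (pledges 30, payoff 62): dropping to 0 → total 80, payoff 0. No gain.

Yes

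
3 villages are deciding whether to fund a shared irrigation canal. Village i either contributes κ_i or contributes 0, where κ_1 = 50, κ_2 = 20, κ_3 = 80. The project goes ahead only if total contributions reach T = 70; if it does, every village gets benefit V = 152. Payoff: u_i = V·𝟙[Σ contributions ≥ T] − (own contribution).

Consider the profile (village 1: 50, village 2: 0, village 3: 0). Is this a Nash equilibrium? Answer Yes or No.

Total = 50 < 70: not provided.
Village 1 (pledges 50, payoff -50): dropping to 0 → total 0, payoff 0. Profitable deviation.

No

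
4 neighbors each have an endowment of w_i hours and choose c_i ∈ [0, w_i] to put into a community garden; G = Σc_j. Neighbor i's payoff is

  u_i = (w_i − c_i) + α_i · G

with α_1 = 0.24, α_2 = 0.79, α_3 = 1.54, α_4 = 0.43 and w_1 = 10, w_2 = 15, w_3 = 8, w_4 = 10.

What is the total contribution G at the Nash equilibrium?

8

∂u_i/∂c_i = α_i − 1, so neighbor i contributes w_i if α_i > 1, else 0.
α_i > 1 for i ∈ {3}; NE contributions (0, 0, 8, 0), G = 8.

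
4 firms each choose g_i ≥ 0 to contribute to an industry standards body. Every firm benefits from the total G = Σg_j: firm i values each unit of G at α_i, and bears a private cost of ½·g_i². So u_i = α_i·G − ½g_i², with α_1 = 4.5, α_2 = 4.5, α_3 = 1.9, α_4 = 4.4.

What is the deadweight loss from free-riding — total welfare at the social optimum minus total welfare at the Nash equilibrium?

265.825

Firm i's FOC: ∂u_i/∂g_i = α_i − g_i = 0, so g_i* = α_i.
NE contributions = (4.5, 4.5, 1.9, 4.4); G = 15.3.
W^NE = (Σα)·G − ½Σα_i² = 15.3² − ½·63.47 = 202.355.
Planner sets g_i = Σα_j = 15.3 for every i, so G^SO = 4·15.3 = 61.2.
W^SO = (Σα)·G^SO − ½·4·(Σα)² = (4/2)·15.3² = 468.18.
Deadweight loss = W^SO − W^NE = 265.825.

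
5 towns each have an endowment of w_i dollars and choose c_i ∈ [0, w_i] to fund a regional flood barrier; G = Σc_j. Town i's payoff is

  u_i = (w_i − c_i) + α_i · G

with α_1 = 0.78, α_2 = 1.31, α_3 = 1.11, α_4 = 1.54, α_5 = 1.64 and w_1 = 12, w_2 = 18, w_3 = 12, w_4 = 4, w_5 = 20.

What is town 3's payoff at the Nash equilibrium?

59.94

∂u_i/∂c_i = α_i − 1, so town i contributes w_i if α_i > 1, else 0.
α_i > 1 for i ∈ {2, 3, 4, 5}; NE contributions (0, 18, 12, 4, 20), G = 54.
u_3 = (12 − 12) + 1.11·54 = 59.94.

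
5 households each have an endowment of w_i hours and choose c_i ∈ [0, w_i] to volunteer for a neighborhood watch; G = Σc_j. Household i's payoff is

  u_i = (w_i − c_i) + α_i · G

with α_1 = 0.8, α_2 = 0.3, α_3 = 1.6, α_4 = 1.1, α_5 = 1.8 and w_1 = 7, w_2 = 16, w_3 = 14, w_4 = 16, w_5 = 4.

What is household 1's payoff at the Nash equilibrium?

34.2

∂u_i/∂c_i = α_i − 1, so household i contributes w_i if α_i > 1, else 0.
α_i > 1 for i ∈ {3, 4, 5}; NE contributions (0, 0, 14, 16, 4), G = 34.
u_1 = (7 − 0) + 0.8·34 = 34.2.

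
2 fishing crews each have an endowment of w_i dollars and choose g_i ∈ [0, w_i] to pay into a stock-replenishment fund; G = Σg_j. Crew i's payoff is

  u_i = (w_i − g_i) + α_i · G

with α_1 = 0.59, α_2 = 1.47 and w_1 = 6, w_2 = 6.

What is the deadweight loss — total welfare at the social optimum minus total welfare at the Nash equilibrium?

6.36

∂u_i/∂g_i = α_i − 1, so crew i contributes w_i if α_i > 1, else 0.
α_i > 1 for i ∈ {2}; NE contributions (0, 6), G = 6.
W^NE = Σw_i − G^NE + (Σα_i)·G^NE = 12 + 1.06·6 = 18.36.
Planner: ∂(Σu_j)/∂g_i = Σα_j − 1 = 1.06 > 0, so everyone contributes w_i; G^SO = 12, W^SO = 12 + 1.06·12 = 24.72.
Deadweight loss = 6.36.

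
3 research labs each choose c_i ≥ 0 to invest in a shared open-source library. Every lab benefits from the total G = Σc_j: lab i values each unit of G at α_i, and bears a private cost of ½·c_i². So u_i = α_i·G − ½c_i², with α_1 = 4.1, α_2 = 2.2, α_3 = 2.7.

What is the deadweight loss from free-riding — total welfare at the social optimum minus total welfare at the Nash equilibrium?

Lab i's FOC: ∂u_i/∂c_i = α_i − c_i = 0, so c_i* = α_i.
NE contributions = (4.1, 2.2, 2.7); G = 9.
W^NE = (Σα)·G − ½Σα_i² = 9² − ½·28.94 = 66.53.
Planner sets c_i = Σα_j = 9 for every i, so G^SO = 3·9 = 27.
W^SO = (Σα)·G^SO − ½·3·(Σα)² = (3/2)·9² = 121.5.
Deadweight loss = W^SO − W^NE = 54.97.

54.97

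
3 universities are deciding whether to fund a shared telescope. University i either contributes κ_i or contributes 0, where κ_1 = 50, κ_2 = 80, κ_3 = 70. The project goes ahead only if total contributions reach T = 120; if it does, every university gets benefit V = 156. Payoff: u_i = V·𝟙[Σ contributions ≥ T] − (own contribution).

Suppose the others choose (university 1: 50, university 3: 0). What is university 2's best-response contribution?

Others' total = 50. Contributing 80 brings total to 130 ≥ 120: gain V − κ_2 = 76.
Best response: 80.

80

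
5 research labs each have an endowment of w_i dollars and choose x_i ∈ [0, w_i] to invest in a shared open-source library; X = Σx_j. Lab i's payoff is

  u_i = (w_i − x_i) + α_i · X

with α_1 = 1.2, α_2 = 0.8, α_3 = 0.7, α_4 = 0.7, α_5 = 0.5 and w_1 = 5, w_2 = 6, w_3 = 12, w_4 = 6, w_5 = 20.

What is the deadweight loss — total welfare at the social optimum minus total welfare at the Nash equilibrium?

∂u_i/∂x_i = α_i − 1, so lab i contributes w_i if α_i > 1, else 0.
α_i > 1 for i ∈ {1}; NE contributions (5, 0, 0, 0, 0), X = 5.
W^NE = Σw_i − X^NE + (Σα_i)·X^NE = 49 + 2.9·5 = 63.5.
Planner: ∂(Σu_j)/∂x_i = Σα_j − 1 = 2.9 > 0, so everyone contributes w_i; X^SO = 49, W^SO = 49 + 2.9·49 = 191.1.
Deadweight loss = 127.6.

127.6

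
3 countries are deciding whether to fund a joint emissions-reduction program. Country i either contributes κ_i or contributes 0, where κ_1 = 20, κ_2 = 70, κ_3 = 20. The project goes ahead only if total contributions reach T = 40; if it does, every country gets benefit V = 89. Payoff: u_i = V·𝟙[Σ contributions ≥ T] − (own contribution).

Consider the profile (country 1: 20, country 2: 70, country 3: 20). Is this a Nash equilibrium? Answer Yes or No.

Total = 110 ≥ 40: provided.
Country 1 (pledges 20, payoff 69): dropping to 0 → total 90, payoff 89. Profitable deviation.

No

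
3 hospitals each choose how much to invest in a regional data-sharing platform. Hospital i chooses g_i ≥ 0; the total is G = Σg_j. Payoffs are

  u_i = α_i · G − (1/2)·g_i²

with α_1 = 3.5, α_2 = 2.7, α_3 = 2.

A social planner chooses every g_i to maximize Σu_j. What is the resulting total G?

Planner FOC: ∂(Σu_j)/∂g_i = (Σα_j) − g_i = 0, so g_i^SO = Σα_j = 8.2 for every i; G^SO = 24.6.

24.6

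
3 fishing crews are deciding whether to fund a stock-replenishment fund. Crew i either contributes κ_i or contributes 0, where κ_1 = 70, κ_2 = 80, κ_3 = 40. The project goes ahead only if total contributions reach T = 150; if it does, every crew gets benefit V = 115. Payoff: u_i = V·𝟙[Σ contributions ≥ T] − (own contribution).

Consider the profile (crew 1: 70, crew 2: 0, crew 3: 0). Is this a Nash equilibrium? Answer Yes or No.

Total = 70 < 150: not provided.
Crew 1 (pledges 70, payoff -70): dropping to 0 → total 0, payoff 0. Profitable deviation.

No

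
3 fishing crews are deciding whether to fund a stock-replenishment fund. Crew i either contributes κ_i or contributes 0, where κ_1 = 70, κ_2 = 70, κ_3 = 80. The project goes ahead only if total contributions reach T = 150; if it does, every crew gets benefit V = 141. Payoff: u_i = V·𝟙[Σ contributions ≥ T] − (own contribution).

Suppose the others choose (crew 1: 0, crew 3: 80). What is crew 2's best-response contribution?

70

Others' total = 80. Contributing 70 brings total to 150 ≥ 150: gain V − κ_2 = 71.
Best response: 70.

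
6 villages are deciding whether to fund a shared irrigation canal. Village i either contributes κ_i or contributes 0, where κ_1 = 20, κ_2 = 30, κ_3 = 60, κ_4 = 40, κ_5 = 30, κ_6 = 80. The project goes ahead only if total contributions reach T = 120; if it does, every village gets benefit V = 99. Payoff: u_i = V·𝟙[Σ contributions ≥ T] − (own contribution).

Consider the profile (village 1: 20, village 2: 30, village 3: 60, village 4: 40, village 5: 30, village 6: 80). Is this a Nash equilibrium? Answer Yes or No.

Total = 260 ≥ 120: provided.
Village 1 (pledges 20, payoff 79): dropping to 0 → total 240, payoff 99. Profitable deviation.

No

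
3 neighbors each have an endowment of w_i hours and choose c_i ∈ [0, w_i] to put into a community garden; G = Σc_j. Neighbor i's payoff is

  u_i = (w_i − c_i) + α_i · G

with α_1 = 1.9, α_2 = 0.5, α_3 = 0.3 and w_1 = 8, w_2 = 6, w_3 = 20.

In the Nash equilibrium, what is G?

∂u_i/∂c_i = α_i − 1, so neighbor i contributes w_i if α_i > 1, else 0.
α_i > 1 for i ∈ {1}; NE contributions (8, 0, 0), G = 8.

8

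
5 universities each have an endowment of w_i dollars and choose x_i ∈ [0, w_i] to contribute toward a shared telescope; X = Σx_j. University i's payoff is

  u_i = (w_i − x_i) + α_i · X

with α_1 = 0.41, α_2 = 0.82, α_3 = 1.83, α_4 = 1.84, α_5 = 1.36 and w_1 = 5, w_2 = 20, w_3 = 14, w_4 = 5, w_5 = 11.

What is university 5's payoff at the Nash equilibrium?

∂u_i/∂x_i = α_i − 1, so university i contributes w_i if α_i > 1, else 0.
α_i > 1 for i ∈ {3, 4, 5}; NE contributions (0, 0, 14, 5, 11), X = 30.
u_5 = (11 − 11) + 1.36·30 = 40.8.

40.8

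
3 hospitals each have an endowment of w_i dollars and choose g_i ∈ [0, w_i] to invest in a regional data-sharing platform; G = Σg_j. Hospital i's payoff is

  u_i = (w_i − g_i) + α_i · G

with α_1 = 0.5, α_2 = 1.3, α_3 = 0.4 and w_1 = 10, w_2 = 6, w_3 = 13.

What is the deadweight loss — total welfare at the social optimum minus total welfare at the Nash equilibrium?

∂u_i/∂g_i = α_i − 1, so hospital i contributes w_i if α_i > 1, else 0.
α_i > 1 for i ∈ {2}; NE contributions (0, 6, 0), G = 6.
W^NE = Σw_i − G^NE + (Σα_i)·G^NE = 29 + 1.2·6 = 36.2.
Planner: ∂(Σu_j)/∂g_i = Σα_j − 1 = 1.2 > 0, so everyone contributes w_i; G^SO = 29, W^SO = 29 + 1.2·29 = 63.8.
Deadweight loss = 27.6.

27.6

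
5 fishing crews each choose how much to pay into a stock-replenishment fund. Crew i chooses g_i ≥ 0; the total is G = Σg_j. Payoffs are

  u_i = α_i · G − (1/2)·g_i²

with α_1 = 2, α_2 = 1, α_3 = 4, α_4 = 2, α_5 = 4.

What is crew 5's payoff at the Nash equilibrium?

44

Crew i's FOC: ∂u_i/∂g_i = α_i − g_i = 0, so g_i* = α_i.
NE contributions = (2, 1, 4, 2, 4); G = 13.
u_5 = α_5·G − ½·(g_5)² = 4·13 − ½·4² = 44.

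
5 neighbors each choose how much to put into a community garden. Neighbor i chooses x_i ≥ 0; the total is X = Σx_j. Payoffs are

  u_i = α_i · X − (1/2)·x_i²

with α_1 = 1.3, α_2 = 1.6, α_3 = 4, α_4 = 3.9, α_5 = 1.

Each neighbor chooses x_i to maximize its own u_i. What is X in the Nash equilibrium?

Neighbor i's FOC: ∂u_i/∂x_i = α_i − x_i = 0, so x_i* = α_i.
NE contributions = (1.3, 1.6, 4, 3.9, 1); X = 11.8.

11.8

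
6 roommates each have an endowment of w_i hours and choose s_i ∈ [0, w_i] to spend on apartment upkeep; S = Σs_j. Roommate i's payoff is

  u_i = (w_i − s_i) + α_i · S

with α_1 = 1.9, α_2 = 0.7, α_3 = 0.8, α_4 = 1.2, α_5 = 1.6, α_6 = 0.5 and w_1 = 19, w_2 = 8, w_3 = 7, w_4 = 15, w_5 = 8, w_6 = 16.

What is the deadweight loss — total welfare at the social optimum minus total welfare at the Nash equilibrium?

176.7

∂u_i/∂s_i = α_i − 1, so roommate i contributes w_i if α_i > 1, else 0.
α_i > 1 for i ∈ {1, 4, 5}; NE contributions (19, 0, 0, 15, 8, 0), S = 42.
W^NE = Σw_i − S^NE + (Σα_i)·S^NE = 73 + 5.7·42 = 312.4.
Planner: ∂(Σu_j)/∂s_i = Σα_j − 1 = 5.7 > 0, so everyone contributes w_i; S^SO = 73, W^SO = 73 + 5.7·73 = 489.1.
Deadweight loss = 176.7.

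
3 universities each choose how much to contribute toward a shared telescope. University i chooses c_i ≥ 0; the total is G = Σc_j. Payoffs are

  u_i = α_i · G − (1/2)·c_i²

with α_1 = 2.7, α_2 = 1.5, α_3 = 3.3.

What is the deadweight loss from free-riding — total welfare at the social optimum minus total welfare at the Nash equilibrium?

University i's FOC: ∂u_i/∂c_i = α_i − c_i = 0, so c_i* = α_i.
NE contributions = (2.7, 1.5, 3.3); G = 7.5.
W^NE = (Σα)·G − ½Σα_i² = 7.5² − ½·20.43 = 46.035.
Planner sets c_i = Σα_j = 7.5 for every i, so G^SO = 3·7.5 = 22.5.
W^SO = (Σα)·G^SO − ½·3·(Σα)² = (3/2)·7.5² = 84.375.
Deadweight loss = W^SO − W^NE = 38.34.

38.34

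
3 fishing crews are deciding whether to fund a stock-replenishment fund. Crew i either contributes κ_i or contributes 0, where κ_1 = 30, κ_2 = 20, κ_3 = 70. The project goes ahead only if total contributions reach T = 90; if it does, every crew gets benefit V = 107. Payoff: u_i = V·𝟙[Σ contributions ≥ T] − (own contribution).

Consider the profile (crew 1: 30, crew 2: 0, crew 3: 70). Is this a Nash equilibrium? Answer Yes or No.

Total = 100 ≥ 90: provided.
Crew 1 (pledges 30, payoff 77): dropping to 0 → total 70, payoff 0. No gain.
Crew 2 (pledges 0, payoff 107): pledging 20 → total 120, payoff 87. No gain.
Crew 3 (pledges 70, payoff 37): dropping to 0 → total 30, payoff 0. No gain.

Yes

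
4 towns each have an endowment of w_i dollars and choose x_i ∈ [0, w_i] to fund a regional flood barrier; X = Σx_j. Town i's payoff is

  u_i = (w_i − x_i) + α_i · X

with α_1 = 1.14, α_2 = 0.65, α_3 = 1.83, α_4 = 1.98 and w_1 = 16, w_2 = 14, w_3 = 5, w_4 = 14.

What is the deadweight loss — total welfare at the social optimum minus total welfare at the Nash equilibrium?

∂u_i/∂x_i = α_i − 1, so town i contributes w_i if α_i > 1, else 0.
α_i > 1 for i ∈ {1, 3, 4}; NE contributions (16, 0, 5, 14), X = 35.
W^NE = Σw_i − X^NE + (Σα_i)·X^NE = 49 + 4.6·35 = 210.
Planner: ∂(Σu_j)/∂x_i = Σα_j − 1 = 4.6 > 0, so everyone contributes w_i; X^SO = 49, W^SO = 49 + 4.6·49 = 274.4.
Deadweight loss = 64.4.

64.4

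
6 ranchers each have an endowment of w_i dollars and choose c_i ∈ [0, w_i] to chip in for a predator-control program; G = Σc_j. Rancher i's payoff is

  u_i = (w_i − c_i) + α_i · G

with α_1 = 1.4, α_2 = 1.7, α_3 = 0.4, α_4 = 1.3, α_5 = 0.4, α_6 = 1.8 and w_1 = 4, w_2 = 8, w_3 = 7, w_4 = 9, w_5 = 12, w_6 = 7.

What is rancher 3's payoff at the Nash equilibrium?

∂u_i/∂c_i = α_i − 1, so rancher i contributes w_i if α_i > 1, else 0.
α_i > 1 for i ∈ {1, 2, 4, 6}; NE contributions (4, 8, 0, 9, 0, 7), G = 28.
u_3 = (7 − 0) + 0.4·28 = 18.2.

18.2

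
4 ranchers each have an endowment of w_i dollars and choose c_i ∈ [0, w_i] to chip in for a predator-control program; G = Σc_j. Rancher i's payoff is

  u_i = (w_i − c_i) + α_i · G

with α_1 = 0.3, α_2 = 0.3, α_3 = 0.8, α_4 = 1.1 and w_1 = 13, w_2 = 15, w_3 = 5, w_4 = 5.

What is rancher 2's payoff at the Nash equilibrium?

16.5

∂u_i/∂c_i = α_i − 1, so rancher i contributes w_i if α_i > 1, else 0.
α_i > 1 for i ∈ {4}; NE contributions (0, 0, 0, 5), G = 5.
u_2 = (15 − 0) + 0.3·5 = 16.5.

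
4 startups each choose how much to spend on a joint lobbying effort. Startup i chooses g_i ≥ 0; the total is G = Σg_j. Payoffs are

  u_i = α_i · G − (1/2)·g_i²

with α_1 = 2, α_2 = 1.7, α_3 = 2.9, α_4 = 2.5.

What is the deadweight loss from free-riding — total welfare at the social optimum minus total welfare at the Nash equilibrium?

93.585

Startup i's FOC: ∂u_i/∂g_i = α_i − g_i = 0, so g_i* = α_i.
NE contributions = (2, 1.7, 2.9, 2.5); G = 9.1.
W^NE = (Σα)·G − ½Σα_i² = 9.1² − ½·21.55 = 72.035.
Planner sets g_i = Σα_j = 9.1 for every i, so G^SO = 4·9.1 = 36.4.
W^SO = (Σα)·G^SO − ½·4·(Σα)² = (4/2)·9.1² = 165.62.
Deadweight loss = W^SO − W^NE = 93.585.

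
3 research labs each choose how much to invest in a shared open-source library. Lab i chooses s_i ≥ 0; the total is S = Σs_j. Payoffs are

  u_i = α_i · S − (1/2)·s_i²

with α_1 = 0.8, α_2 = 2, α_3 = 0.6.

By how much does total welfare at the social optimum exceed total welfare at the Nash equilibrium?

8.28

Lab i's FOC: ∂u_i/∂s_i = α_i − s_i = 0, so s_i* = α_i.
NE contributions = (0.8, 2, 0.6); S = 3.4.
W^NE = (Σα)·S − ½Σα_i² = 3.4² − ½·5 = 9.06.
Planner sets s_i = Σα_j = 3.4 for every i, so S^SO = 3·3.4 = 10.2.
W^SO = (Σα)·S^SO − ½·3·(Σα)² = (3/2)·3.4² = 17.34.
Deadweight loss = W^SO − W^NE = 8.28.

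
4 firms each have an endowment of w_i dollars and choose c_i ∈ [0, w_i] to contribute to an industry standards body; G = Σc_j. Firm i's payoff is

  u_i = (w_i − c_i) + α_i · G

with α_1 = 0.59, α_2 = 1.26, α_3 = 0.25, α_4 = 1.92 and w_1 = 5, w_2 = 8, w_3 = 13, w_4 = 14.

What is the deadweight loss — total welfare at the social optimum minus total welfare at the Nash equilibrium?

∂u_i/∂c_i = α_i − 1, so firm i contributes w_i if α_i > 1, else 0.
α_i > 1 for i ∈ {2, 4}; NE contributions (0, 8, 0, 14), G = 22.
W^NE = Σw_i − G^NE + (Σα_i)·G^NE = 40 + 3.02·22 = 106.44.
Planner: ∂(Σu_j)/∂c_i = Σα_j − 1 = 3.02 > 0, so everyone contributes w_i; G^SO = 40, W^SO = 40 + 3.02·40 = 160.8.
Deadweight loss = 54.36.

54.36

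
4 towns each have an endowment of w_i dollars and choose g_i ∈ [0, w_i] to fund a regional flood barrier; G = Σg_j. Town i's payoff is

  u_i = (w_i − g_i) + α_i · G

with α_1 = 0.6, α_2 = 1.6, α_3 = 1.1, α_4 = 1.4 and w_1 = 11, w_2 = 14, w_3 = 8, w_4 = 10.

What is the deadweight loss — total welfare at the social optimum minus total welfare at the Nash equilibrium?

∂u_i/∂g_i = α_i − 1, so town i contributes w_i if α_i > 1, else 0.
α_i > 1 for i ∈ {2, 3, 4}; NE contributions (0, 14, 8, 10), G = 32.
W^NE = Σw_i − G^NE + (Σα_i)·G^NE = 43 + 3.7·32 = 161.4.
Planner: ∂(Σu_j)/∂g_i = Σα_j − 1 = 3.7 > 0, so everyone contributes w_i; G^SO = 43, W^SO = 43 + 3.7·43 = 202.1.
Deadweight loss = 40.7.

40.7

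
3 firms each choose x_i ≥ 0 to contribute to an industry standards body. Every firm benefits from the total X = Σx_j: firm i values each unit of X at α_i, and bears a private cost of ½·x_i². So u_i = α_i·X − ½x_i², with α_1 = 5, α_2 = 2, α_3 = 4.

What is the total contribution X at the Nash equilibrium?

11

Firm i's FOC: ∂u_i/∂x_i = α_i − x_i = 0, so x_i* = α_i.
NE contributions = (5, 2, 4); X = 11.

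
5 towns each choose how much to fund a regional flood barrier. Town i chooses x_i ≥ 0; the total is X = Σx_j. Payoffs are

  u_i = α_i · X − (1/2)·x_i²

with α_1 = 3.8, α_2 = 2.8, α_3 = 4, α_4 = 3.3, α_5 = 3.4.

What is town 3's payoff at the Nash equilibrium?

Town i's FOC: ∂u_i/∂x_i = α_i − x_i = 0, so x_i* = α_i.
NE contributions = (3.8, 2.8, 4, 3.3, 3.4); X = 17.3.
u_3 = α_3·X − ½·(x_3)² = 4·17.3 − ½·4² = 61.2.

61.2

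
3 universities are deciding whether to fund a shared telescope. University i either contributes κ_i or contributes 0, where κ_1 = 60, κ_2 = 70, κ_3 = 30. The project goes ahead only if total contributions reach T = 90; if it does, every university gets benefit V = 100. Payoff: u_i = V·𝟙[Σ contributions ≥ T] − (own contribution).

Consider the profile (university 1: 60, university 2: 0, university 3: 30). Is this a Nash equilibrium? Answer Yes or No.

Yes

Total = 90 ≥ 90: provided.
University 1 (pledges 60, payoff 40): dropping to 0 → total 30, payoff 0. No gain.
University 2 (pledges 0, payoff 100): pledging 70 → total 160, payoff 30. No gain.
University 3 (pledges 30, payoff 70): dropping to 0 → total 60, payoff 0. No gain.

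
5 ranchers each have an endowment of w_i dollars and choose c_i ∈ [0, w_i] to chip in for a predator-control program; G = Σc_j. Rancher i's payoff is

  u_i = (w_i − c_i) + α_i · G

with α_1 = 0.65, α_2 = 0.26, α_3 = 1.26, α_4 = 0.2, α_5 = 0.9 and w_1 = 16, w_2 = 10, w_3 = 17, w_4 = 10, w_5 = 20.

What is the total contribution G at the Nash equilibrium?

∂u_i/∂c_i = α_i − 1, so rancher i contributes w_i if α_i > 1, else 0.
α_i > 1 for i ∈ {3}; NE contributions (0, 0, 17, 0, 0), G = 17.

17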